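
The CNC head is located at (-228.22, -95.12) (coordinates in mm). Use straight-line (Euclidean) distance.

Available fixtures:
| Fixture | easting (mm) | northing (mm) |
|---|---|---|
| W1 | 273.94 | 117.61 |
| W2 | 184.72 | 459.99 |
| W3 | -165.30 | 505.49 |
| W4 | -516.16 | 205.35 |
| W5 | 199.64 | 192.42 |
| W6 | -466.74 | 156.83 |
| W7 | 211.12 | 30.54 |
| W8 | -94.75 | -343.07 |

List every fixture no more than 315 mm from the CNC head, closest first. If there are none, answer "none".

Distances from (-228.22, -95.12):
W1: √((502.16)² + (212.73)²) = √(252164.6656 + 45254.0529) = 545.36 mm
W2: √((412.94)² + (555.11)²) = √(170519.4436 + 308147.1121) = 691.86 mm
W3: √((62.92)² + (600.61)²) = √(3958.9264 + 360732.3721) = 603.90 mm
W4: √((-287.94)² + (300.47)²) = √(82909.4436 + 90282.2209) = 416.16 mm
W5: √((427.86)² + (287.54)²) = √(183064.1796 + 82679.2516) = 515.50 mm
W6: √((-238.52)² + (251.95)²) = √(56891.7904 + 63478.8025) = 346.94 mm
W7: √((439.34)² + (125.66)²) = √(193019.6356 + 15790.4356) = 456.96 mm
W8: √((133.47)² + (-247.95)²) = √(17814.2409 + 61479.2025) = 281.59 mm
Threshold 315 mm: W8 (281.59 mm) is within range.

W8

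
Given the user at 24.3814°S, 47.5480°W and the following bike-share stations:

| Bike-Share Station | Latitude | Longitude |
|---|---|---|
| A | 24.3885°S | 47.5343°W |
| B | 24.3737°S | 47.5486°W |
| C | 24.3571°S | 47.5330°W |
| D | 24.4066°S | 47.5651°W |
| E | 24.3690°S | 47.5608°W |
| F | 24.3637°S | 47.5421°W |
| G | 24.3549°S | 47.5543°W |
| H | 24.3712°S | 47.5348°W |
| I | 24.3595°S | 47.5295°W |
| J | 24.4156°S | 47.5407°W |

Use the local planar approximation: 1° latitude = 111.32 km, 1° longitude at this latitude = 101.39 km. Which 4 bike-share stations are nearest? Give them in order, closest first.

Distances from 24.3814°S, 47.5480°W:
A: √((-0.0071·111.32)² + (0.0137·101.39)²) = √(0.624688 + 1.929440) = 1.5982 km
B: √((0.0077·111.32)² + (-0.0006·101.39)²) = √(0.734730 + 0.003701) = 0.8593 km
C: √((0.0243·111.32)² + (0.0150·101.39)²) = √(7.317436 + 2.312985) = 3.1033 km
D: √((-0.0252·111.32)² + (-0.0171·101.39)²) = √(7.869506 + 3.005955) = 3.2978 km
E: √((0.0124·111.32)² + (-0.0128·101.39)²) = √(1.905416 + 1.684264) = 1.8946 km
F: √((0.0177·111.32)² + (0.0059·101.39)²) = √(3.882334 + 0.357844) = 2.0592 km
G: √((0.0265·111.32)² + (-0.0063·101.39)²) = √(8.702382 + 0.408011) = 3.0183 km
H: √((0.0102·111.32)² + (0.0132·101.39)²) = √(1.289278 + 1.791175) = 1.7551 km
I: √((0.0219·111.32)² + (0.0185·101.39)²) = √(5.943395 + 3.518307) = 3.0760 km
J: √((-0.0342·111.32)² + (0.0073·101.39)²) = √(14.494345 + 0.547818) = 3.8784 km
Sorted: B (0.8593 km) < A (1.5982 km) < H (1.7551 km) < E (1.8946 km) < F (2.0592 km) < G (3.0183 km) < …

B, A, H, E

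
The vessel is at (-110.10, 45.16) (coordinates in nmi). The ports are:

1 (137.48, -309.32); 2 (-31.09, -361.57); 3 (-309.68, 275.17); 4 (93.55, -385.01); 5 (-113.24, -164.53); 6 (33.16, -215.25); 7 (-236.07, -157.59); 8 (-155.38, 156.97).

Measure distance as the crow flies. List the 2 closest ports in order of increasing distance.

Distances from (-110.10, 45.16):
1: 432.38 nmi
2: 414.33 nmi
3: 304.53 nmi
4: 475.94 nmi
5: 209.71 nmi
6: 297.22 nmi
7: 238.70 nmi
8: 120.63 nmi
Sorted: 8 (120.63 nmi) < 5 (209.71 nmi) < 7 (238.70 nmi) < 6 (297.22 nmi) < …

8, 5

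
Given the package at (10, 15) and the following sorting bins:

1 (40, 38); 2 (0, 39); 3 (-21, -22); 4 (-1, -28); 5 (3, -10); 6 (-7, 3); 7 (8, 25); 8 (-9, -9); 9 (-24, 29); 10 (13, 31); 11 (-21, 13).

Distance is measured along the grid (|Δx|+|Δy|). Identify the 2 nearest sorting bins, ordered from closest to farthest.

7, 10

Distances from (10, 15):
1: |30| + |23| = 30 + 23 = 53
2: |-10| + |24| = 10 + 24 = 34
3: |-31| + |-37| = 31 + 37 = 68
4: |-11| + |-43| = 11 + 43 = 54
5: |-7| + |-25| = 7 + 25 = 32
6: |-17| + |-12| = 17 + 12 = 29
7: |-2| + |10| = 2 + 10 = 12
8: |-19| + |-24| = 19 + 24 = 43
9: |-34| + |14| = 34 + 14 = 48
10: |3| + |16| = 3 + 16 = 19
11: |-31| + |-2| = 31 + 2 = 33
Sorted: 7 (12) < 10 (19) < 6 (29) < 5 (32) < …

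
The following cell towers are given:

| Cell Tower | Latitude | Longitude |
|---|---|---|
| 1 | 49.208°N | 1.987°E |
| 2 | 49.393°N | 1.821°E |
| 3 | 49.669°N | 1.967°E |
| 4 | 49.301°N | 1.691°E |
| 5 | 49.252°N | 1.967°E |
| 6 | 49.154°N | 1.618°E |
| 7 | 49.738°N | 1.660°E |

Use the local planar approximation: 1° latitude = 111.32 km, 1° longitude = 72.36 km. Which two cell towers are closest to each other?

1 and 5

Pairwise distances:
1–2: 23.841 km
1–3: 51.339 km
1–4: 23.789 km
1–5: 5.107 km
1–6: 27.369 km
1–7: 63.568 km
2–3: 32.490 km
2–4: 13.906 km
2–5: 18.920 km
2–6: 30.391 km
2–7: 40.133 km
3–4: 45.575 km
3–5: 46.420 km
3–6: 62.645 km
3–7: 23.505 km
4–5: 20.703 km
4–6: 17.195 km
4–7: 48.699 km
5–6: 27.509 km
5–7: 58.485 km
6–7: 65.082 km
Closest pair: 1–5 at 5.107 km.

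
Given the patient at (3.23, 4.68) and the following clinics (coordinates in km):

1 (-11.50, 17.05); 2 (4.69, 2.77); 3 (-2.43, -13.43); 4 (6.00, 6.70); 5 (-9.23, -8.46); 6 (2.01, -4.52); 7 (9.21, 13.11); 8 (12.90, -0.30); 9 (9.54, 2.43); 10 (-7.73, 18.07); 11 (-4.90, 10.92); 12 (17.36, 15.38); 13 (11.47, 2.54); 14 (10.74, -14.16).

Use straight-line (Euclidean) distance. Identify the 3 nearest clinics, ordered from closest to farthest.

2, 4, 9

Distances from (3.23, 4.68):
1: √((-14.73)² + (12.37)²) = √(216.9729 + 153.0169) = 19.24 km
2: √((1.46)² + (-1.91)²) = √(2.1316 + 3.6481) = 2.40 km
3: √((-5.66)² + (-18.11)²) = √(32.0356 + 327.9721) = 18.97 km
4: √((2.77)² + (2.02)²) = √(7.6729 + 4.0804) = 3.43 km
5: √((-12.46)² + (-13.14)²) = √(155.2516 + 172.6596) = 18.11 km
6: √((-1.22)² + (-9.20)²) = √(1.4884 + 84.6400) = 9.28 km
7: √((5.98)² + (8.43)²) = √(35.7604 + 71.0649) = 10.34 km
8: √((9.67)² + (-4.98)²) = √(93.5089 + 24.8004) = 10.88 km
9: √((6.31)² + (-2.25)²) = √(39.8161 + 5.0625) = 6.70 km
10: √((-10.96)² + (13.39)²) = √(120.1216 + 179.2921) = 17.30 km
11: √((-8.13)² + (6.24)²) = √(66.0969 + 38.9376) = 10.25 km
12: √((14.13)² + (10.70)²) = √(199.6569 + 114.4900) = 17.72 km
13: √((8.24)² + (-2.14)²) = √(67.8976 + 4.5796) = 8.51 km
14: √((7.51)² + (-18.84)²) = √(56.4001 + 354.9456) = 20.28 km
Sorted: 2 (2.40 km) < 4 (3.43 km) < 9 (6.70 km) < 13 (8.51 km) < 6 (9.28 km) < …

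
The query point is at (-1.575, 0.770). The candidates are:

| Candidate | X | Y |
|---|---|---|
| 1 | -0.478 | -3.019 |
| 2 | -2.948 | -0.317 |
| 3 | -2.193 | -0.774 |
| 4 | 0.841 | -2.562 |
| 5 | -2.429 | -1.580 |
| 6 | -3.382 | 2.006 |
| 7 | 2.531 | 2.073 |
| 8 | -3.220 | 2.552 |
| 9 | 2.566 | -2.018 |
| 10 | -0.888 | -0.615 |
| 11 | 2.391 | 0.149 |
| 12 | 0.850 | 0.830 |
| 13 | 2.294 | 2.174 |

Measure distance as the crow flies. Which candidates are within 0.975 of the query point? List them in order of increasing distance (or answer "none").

none

Distances from (-1.575, 0.770):
1: √((1.097)² + (-3.789)²) = √(1.203409 + 14.356521) = 3.9446
2: √((-1.373)² + (-1.087)²) = √(1.885129 + 1.181569) = 1.7512
3: √((-0.618)² + (-1.544)²) = √(0.381924 + 2.383936) = 1.6631
4: √((2.416)² + (-3.332)²) = √(5.837056 + 11.102224) = 4.1157
5: √((-0.854)² + (-2.350)²) = √(0.729316 + 5.522500) = 2.5004
6: √((-1.807)² + (1.236)²) = √(3.265249 + 1.527696) = 2.1893
7: √((4.106)² + (1.303)²) = √(16.859236 + 1.697809) = 4.3078
8: √((-1.645)² + (1.782)²) = √(2.706025 + 3.175524) = 2.4252
9: √((4.141)² + (-2.788)²) = √(17.147881 + 7.772944) = 4.9921
10: √((0.687)² + (-1.385)²) = √(0.471969 + 1.918225) = 1.5460
11: √((3.966)² + (-0.621)²) = √(15.729156 + 0.385641) = 4.0143
12: √((2.425)² + (0.060)²) = √(5.880625 + 0.003600) = 2.4257
13: √((3.869)² + (1.404)²) = √(14.969161 + 1.971216) = 4.1159
Threshold 0.975: none within range.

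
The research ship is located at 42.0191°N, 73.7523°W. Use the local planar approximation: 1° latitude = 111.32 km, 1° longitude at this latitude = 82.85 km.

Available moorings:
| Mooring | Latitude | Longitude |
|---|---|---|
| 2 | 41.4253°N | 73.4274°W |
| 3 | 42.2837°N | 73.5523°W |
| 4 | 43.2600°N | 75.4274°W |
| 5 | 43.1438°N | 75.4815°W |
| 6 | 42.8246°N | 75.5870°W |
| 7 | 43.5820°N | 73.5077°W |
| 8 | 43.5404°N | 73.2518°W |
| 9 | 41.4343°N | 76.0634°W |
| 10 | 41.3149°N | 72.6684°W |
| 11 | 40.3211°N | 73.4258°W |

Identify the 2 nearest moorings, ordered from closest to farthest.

3, 2

Distances from 42.0191°N, 73.7523°W:
2: √((-0.5938·111.32)² + (0.3249·82.85)²) = √(4369.450078 + 724.576840) = 71.3725 km
3: √((0.2646·111.32)² + (0.2000·82.85)²) = √(867.613049 + 274.564900) = 33.7961 km
4: √((1.2409·111.32)² + (-1.6751·82.85)²) = √(19081.827454 + 19260.453239) = 195.8119 km
5: √((1.1247·111.32)² + (-1.7292·82.85)²) = √(15675.441644 + 20524.636732) = 190.2632 km
6: √((0.8055·111.32)² + (-1.8347·82.85)²) = √(8040.396851 + 23105.488104) = 176.4820 km
7: √((1.5629·111.32)² + (0.2446·82.85)²) = √(30269.746067 + 410.674683) = 175.1583 km
8: √((1.5213·111.32)² + (0.5005·82.85)²) = √(28679.800490 + 1719.464402) = 174.3538 km
9: √((-0.5848·111.32)² + (-2.3111·82.85)²) = √(4238.001667 + 36662.535848) = 202.2388 km
10: √((-0.7042·111.32)² + (1.0839·82.85)²) = √(6145.234171 + 8064.240255) = 119.2035 km
11: √((-1.6980·111.32)² + (0.3265·82.85)²) = √(35729.074536 + 731.730903) = 190.9471 km
Sorted: 3 (33.7961 km) < 2 (71.3725 km) < 10 (119.2035 km) < 8 (174.3538 km) < …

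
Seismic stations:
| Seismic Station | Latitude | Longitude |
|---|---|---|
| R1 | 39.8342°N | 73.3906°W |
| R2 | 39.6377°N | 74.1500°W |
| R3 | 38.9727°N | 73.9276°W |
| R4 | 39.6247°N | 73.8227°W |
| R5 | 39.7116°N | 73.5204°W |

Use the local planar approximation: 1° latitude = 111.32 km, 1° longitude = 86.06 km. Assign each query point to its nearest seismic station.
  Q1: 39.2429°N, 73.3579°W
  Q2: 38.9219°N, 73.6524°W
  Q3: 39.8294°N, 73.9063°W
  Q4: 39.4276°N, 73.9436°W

Q1→R5; Q2→R3; Q3→R4; Q4→R4

Q1 at 39.2429°N, 73.3579°W:
  R1: √((0.5913·111.32)² + (-0.0327·86.06)²) = √(4332.735259 + 7.919508) = 65.8836 km
  R2: √((0.3948·111.32)² + (-0.7921·86.06)²) = √(1931.526555 + 4646.893402) = 81.1075 km
  R3: √((-0.2702·111.32)² + (-0.5697·86.06)²) = √(904.726028 + 2403.782242) = 57.5196 km
  R4: √((0.3818·111.32)² + (-0.4648·86.06)²) = √(1806.417964 + 1600.055040) = 58.3650 km
  R5: √((0.4687·111.32)² + (-0.1625·86.06)²) = √(2722.302001 + 195.573233) = 54.0174 km
  → nearest: R5 (54.0174 km)
Q2 at 38.9219°N, 73.6524°W:
  R1: √((0.9123·111.32)² + (0.2618·86.06)²) = √(10313.872184 + 507.623791) = 104.0264 km
  R2: √((0.7158·111.32)² + (-0.4976·86.06)²) = √(6349.357540 + 1833.848384) = 90.4611 km
  R3: √((0.0508·111.32)² + (-0.2752·86.06)²) = √(31.979658 + 560.918214) = 24.3495 km
  R4: √((0.7028·111.32)² + (-0.1703·86.06)²) = √(6120.824129 + 214.798864) = 79.5966 km
  R5: √((0.7897·111.32)² + (0.1320·86.06)²) = √(7728.063312 + 129.047782) = 88.6403 km
  → nearest: R3 (24.3495 km)
Q3 at 39.8294°N, 73.9063°W:
  R1: √((0.0048·111.32)² + (0.5157·86.06)²) = √(0.285515 + 1969.685765) = 44.3844 km
  R2: √((-0.1917·111.32)² + (-0.2437·86.06)²) = √(455.397478 + 439.859263) = 29.9208 km
  R3: √((-0.8567·111.32)² + (-0.0213·86.06)²) = √(9095.025669 + 3.360175) = 95.3855 km
  R4: √((-0.2047·111.32)² + (0.0836·86.06)²) = √(519.256666 + 51.762499) = 23.8960 km
  R5: √((-0.1178·111.32)² + (0.3859·86.06)²) = √(171.963777 + 1102.940897) = 35.7058 km
  → nearest: R4 (23.8960 km)
Q4 at 39.4276°N, 73.9436°W:
  R1: √((0.4066·111.32)² + (0.5530·86.06)²) = √(2048.713098 + 2264.920414) = 65.6783 km
  R2: √((0.2101·111.32)² + (-0.2064·86.06)²) = √(547.014074 + 315.516495) = 29.3689 km
  R3: √((-0.4549·111.32)² + (0.0160·86.06)²) = √(2564.355719 + 1.896019) = 50.6582 km
  R4: √((0.1971·111.32)² + (0.1209·86.06)²) = √(481.415029 + 108.256825) = 24.2832 km
  R5: √((0.2840·111.32)² + (0.4232·86.06)²) = √(999.500637 + 1326.459522) = 48.2282 km
  → nearest: R4 (24.2832 km)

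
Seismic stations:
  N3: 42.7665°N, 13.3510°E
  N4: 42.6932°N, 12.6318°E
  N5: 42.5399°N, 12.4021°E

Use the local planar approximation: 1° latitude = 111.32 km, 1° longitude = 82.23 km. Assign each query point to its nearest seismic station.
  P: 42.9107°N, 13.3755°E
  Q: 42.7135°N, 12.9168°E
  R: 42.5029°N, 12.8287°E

P→N3; Q→N4; R→N4

P at 42.9107°N, 13.3755°E:
  N3: √((-0.1442·111.32)² + (-0.0245·82.23)²) = √(257.677748 + 4.058754) = 16.1783 km
  N4: √((-0.2175·111.32)² + (-0.7437·82.23)²) = √(586.225786 + 3739.866877) = 65.7730 km
  N5: √((-0.3708·111.32)² + (-0.9734·82.23)²) = √(1703.828374 + 6406.830942) = 90.0592 km
  → nearest: N3 (16.1783 km)
Q at 42.7135°N, 12.9168°E:
  N3: √((0.0530·111.32)² + (0.4342·82.23)²) = √(34.809528 + 1274.794611) = 36.1885 km
  N4: √((-0.0203·111.32)² + (-0.2850·82.23)²) = √(5.106678 + 549.225004) = 23.5442 km
  N5: √((-0.1736·111.32)² + (-0.5147·82.23)²) = √(373.461500 + 1791.302438) = 46.5270 km
  → nearest: N4 (23.5442 km)
R at 42.5029°N, 12.8287°E:
  N3: √((0.2636·111.32)² + (0.5223·82.23)²) = √(861.067519 + 1844.593323) = 52.0160 km
  N4: √((0.1903·111.32)² + (-0.1969·82.23)²) = √(448.770160 + 262.151298) = 26.6631 km
  N5: √((0.0370·111.32)² + (-0.4266·82.23)²) = √(16.964843 + 1230.558551) = 35.3203 km
  → nearest: N4 (26.6631 km)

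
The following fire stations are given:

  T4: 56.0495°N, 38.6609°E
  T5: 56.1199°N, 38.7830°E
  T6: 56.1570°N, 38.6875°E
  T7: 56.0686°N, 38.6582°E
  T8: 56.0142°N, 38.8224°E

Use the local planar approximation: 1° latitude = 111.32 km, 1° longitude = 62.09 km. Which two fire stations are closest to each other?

T4 and T7

Pairwise distances:
T4–T5: 10.9038 km
T4–T6: 12.0803 km
T4–T7: 2.1328 km
T4–T8: 10.7700 km
T5–T6: 7.2261 km
T5–T7: 9.6258 km
T5–T8: 12.0181 km
T6–T7: 10.0074 km
T6–T8: 17.9682 km
T7–T8: 11.8581 km
Closest pair: T4–T7 at 2.1328 km.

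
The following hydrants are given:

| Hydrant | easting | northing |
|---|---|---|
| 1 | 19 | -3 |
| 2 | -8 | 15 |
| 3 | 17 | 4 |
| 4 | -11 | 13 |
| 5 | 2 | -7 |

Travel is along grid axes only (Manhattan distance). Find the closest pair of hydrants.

2 and 4

Pairwise distances:
2–4: |-3| + |-2| = 3 + 2 = 5
1–3: |-2| + |7| = 2 + 7 = 9
1–5: |-17| + |-4| = 17 + 4 = 21
3–5: |-15| + |-11| = 15 + 11 = 26
2–5: |10| + |-22| = 10 + 22 = 32
4–5: |13| + |-20| = 13 + 20 = 33
2–3: |25| + |-11| = 25 + 11 = 36
3–4: |-28| + |9| = 28 + 9 = 37
1–2: |-27| + |18| = 27 + 18 = 45
1–4: |-30| + |16| = 30 + 16 = 46
Closest pair: 2–4 at 5.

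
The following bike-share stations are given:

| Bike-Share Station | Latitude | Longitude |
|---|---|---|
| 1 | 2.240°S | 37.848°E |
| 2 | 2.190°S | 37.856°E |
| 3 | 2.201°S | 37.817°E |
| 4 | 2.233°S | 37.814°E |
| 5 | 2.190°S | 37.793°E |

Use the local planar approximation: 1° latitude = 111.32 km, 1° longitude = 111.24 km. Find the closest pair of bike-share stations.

Pairwise distances:
1–2: 5.637 km
1–3: 5.544 km
1–4: 3.862 km
1–5: 8.271 km
2–3: 4.508 km
2–4: 6.689 km
2–5: 7.008 km
3–4: 3.578 km
3–5: 2.937 km
4–5: 5.326 km
Closest pair: 3–5 at 2.937 km.

3 and 5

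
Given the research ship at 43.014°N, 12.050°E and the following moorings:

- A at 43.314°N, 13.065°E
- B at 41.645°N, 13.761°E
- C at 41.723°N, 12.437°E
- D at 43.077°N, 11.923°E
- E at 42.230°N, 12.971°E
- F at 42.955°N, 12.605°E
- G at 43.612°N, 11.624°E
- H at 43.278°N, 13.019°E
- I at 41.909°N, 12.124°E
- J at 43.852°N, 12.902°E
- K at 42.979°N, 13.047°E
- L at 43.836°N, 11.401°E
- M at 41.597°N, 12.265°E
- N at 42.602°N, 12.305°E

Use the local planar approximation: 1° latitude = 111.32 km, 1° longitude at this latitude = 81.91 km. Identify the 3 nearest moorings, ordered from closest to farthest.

D, F, N

Distances from 43.014°N, 12.050°E:
A: 89.595 km
B: 207.042 km
C: 147.169 km
D: 12.546 km
E: 115.360 km
F: 45.932 km
G: 75.160 km
H: 84.637 km
I: 123.158 km
J: 116.501 km
K: 81.757 km
L: 105.826 km
M: 158.720 km
N: 50.396 km
Sorted: D (12.546 km) < F (45.932 km) < N (50.396 km) < G (75.160 km) < K (81.757 km) < …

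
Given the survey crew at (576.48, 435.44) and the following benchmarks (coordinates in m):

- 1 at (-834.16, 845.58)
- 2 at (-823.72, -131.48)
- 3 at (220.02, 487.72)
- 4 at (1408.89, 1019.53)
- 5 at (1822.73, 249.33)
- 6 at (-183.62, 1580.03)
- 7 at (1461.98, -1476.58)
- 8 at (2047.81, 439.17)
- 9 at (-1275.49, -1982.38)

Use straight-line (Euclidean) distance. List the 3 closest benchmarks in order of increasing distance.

Distances from (576.48, 435.44):
1: √((-1410.64)² + (410.14)²) = √(1989905.2096 + 168214.8196) = 1469.05 m
2: √((-1400.20)² + (-566.92)²) = √(1960560.0400 + 321398.2864) = 1510.62 m
3: √((-356.46)² + (52.28)²) = √(127063.7316 + 2733.1984) = 360.27 m
4: √((832.41)² + (584.09)²) = √(692906.4081 + 341161.1281) = 1016.89 m
5: √((1246.25)² + (-186.11)²) = √(1553139.0625 + 34636.9321) = 1260.07 m
6: √((-760.10)² + (1144.59)²) = √(577752.0100 + 1310086.2681) = 1373.99 m
7: √((885.50)² + (-1912.02)²) = √(784110.2500 + 3655820.4804) = 2107.11 m
8: √((1471.33)² + (3.73)²) = √(2164811.9689 + 13.9129) = 1471.33 m
9: √((-1851.97)² + (-2417.82)²) = √(3429792.8809 + 5845853.5524) = 3045.59 m
Sorted: 3 (360.27 m) < 4 (1016.89 m) < 5 (1260.07 m) < 6 (1373.99 m) < 1 (1469.05 m) < …

3, 4, 5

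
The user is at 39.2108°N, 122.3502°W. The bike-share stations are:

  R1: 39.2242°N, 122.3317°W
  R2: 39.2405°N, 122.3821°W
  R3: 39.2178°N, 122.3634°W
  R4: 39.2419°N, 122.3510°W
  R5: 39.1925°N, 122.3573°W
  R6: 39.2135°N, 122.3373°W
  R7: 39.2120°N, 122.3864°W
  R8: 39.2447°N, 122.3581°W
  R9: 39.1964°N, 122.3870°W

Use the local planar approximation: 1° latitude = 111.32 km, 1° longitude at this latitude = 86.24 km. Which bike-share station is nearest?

Distances from 39.2108°N, 122.3502°W:
R1: √((0.0134·111.32)² + (0.0185·86.24)²) = √(2.225133 + 2.545429) = 2.1842 km
R2: √((0.0297·111.32)² + (-0.0319·86.24)²) = √(10.930985 + 7.568309) = 4.3011 km
R3: √((0.0070·111.32)² + (-0.0132·86.24)²) = √(0.607215 + 1.295882) = 1.3795 km
R4: √((0.0311·111.32)² + (-0.0008·86.24)²) = √(11.985804 + 0.004760) = 3.4627 km
R5: √((-0.0183·111.32)² + (-0.0071·86.24)²) = √(4.150005 + 0.374916) = 2.1272 km
R6: √((0.0027·111.32)² + (0.0129·86.24)²) = √(0.090339 + 1.237647) = 1.1524 km
R7: √((0.0012·111.32)² + (-0.0362·86.24)²) = √(0.017845 + 9.746185) = 3.1247 km
R8: √((0.0339·111.32)² + (-0.0079·86.24)²) = √(14.241174 + 0.464164) = 3.8348 km
R9: √((-0.0144·111.32)² + (-0.0368·86.24)²) = √(2.569635 + 10.071940) = 3.5555 km
Minimum: R6 at 1.1524 km.

R6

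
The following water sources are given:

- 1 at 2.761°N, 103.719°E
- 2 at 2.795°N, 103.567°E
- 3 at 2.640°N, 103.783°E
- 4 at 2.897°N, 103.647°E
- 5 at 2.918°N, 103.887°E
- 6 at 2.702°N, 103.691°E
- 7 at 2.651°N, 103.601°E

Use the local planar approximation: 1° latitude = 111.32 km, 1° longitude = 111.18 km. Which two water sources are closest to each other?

1 and 6

Pairwise distances:
1–6: 7.268 km
6–7: 11.505 km
3–6: 12.339 km
2–4: 14.424 km
1–3: 15.234 km
2–7: 16.470 km
1–4: 17.126 km
2–6: 17.241 km
1–2: 17.318 km
1–7: 17.946 km
3–7: 20.272 km
4–6: 22.252 km
1–5: 25.580 km
4–5: 26.785 km
4–7: 27.858 km
2–3: 29.571 km
3–4: 32.359 km
5–6: 32.450 km
3–5: 33.037 km
2–5: 38.121 km
5–7: 43.526 km
Closest pair: 1–6 at 7.268 km.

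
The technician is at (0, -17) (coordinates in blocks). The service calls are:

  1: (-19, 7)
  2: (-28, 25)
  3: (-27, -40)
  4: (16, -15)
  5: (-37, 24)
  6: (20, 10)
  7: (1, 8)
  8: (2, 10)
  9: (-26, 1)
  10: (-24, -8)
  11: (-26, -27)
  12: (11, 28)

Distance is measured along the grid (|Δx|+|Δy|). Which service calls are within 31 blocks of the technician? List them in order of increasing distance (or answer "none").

4, 7, 8

Distances from (0, -17):
1: 43 blocks
2: 70 blocks
3: 50 blocks
4: 18 blocks
5: 78 blocks
6: 47 blocks
7: 26 blocks
8: 29 blocks
9: 44 blocks
10: 33 blocks
11: 36 blocks
12: 56 blocks
Threshold 31 blocks: 4 (18 blocks), 7 (26 blocks), 8 (29 blocks) are within range.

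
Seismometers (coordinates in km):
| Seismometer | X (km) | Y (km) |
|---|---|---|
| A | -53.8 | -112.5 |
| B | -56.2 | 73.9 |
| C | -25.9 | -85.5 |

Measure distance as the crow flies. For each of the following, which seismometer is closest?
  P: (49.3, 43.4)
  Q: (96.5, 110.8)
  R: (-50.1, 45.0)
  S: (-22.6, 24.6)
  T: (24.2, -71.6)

P→B; Q→B; R→B; S→B; T→C

P at (49.3, 43.4):
  A: 186.9 km
  B: 109.8 km
  C: 149.2 km
  → nearest: B (109.8 km)
Q at (96.5, 110.8):
  A: 269.2 km
  B: 157.1 km
  C: 231.3 km
  → nearest: B (157.1 km)
R at (-50.1, 45.0):
  A: 157.5 km
  B: 29.5 km
  C: 132.7 km
  → nearest: B (29.5 km)
S at (-22.6, 24.6):
  A: 140.6 km
  B: 59.7 km
  C: 110.1 km
  → nearest: B (59.7 km)
T at (24.2, -71.6):
  A: 88.1 km
  B: 166.2 km
  C: 52.0 km
  → nearest: C (52.0 km)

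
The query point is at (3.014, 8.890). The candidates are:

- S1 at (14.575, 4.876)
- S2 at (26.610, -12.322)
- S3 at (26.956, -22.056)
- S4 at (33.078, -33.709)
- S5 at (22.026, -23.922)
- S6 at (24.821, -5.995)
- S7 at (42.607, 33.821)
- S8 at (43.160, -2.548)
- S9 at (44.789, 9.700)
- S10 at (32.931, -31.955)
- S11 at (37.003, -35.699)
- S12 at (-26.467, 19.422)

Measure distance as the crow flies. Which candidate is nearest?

Distances from (3.014, 8.890):
S1: √((11.561)² + (-4.014)²) = √(133.65672 + 16.11220) = 12.238
S2: √((23.596)² + (-21.212)²) = √(556.77122 + 449.94894) = 31.729
S3: √((23.942)² + (-30.946)²) = √(573.21936 + 957.65492) = 39.126
S4: √((30.064)² + (-42.599)²) = √(903.84410 + 1814.67480) = 52.139
S5: √((19.012)² + (-32.812)²) = √(361.45614 + 1076.62734) = 37.922
S6: √((21.807)² + (-14.885)²) = √(475.54525 + 221.56323) = 26.403
S7: √((39.593)² + (24.931)²) = √(1567.60565 + 621.55476) = 46.788
S8: √((40.146)² + (-11.438)²) = √(1611.70132 + 130.82784) = 41.744
S9: √((41.775)² + (0.810)²) = √(1745.15062 + 0.65610) = 41.783
S10: √((29.917)² + (-40.845)²) = √(895.02689 + 1668.31402) = 50.629
S11: √((33.989)² + (-44.589)²) = √(1155.25212 + 1988.17892) = 56.066
S12: √((-29.481)² + (10.532)²) = √(869.12936 + 110.92302) = 31.306
Minimum: S1 at 12.238.

S1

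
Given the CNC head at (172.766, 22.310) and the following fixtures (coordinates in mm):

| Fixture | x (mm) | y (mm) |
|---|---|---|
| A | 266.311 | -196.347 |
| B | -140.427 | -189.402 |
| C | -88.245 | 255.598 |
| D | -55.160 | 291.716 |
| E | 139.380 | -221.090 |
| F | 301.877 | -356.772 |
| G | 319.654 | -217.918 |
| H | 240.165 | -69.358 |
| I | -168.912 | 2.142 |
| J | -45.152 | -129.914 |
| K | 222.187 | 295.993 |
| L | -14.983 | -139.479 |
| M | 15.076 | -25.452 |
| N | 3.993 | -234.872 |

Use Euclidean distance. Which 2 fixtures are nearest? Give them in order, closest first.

Distances from (172.766, 22.310):
A: √((93.545)² + (-218.657)²) = √(8750.66702 + 47810.88365) = 237.827 mm
B: √((-313.193)² + (-211.712)²) = √(98089.85525 + 44821.97094) = 378.037 mm
C: √((-261.011)² + (233.288)²) = √(68126.74212 + 54423.29094) = 350.071 mm
D: √((-227.926)² + (269.406)²) = √(51950.26148 + 72579.59284) = 352.888 mm
E: √((-33.386)² + (-243.400)²) = √(1114.62500 + 59243.56000) = 245.679 mm
F: √((129.111)² + (-379.082)²) = √(16669.65032 + 143703.16272) = 400.466 mm
G: √((146.888)² + (-240.228)²) = √(21576.08454 + 57709.49198) = 281.577 mm
H: √((67.399)² + (-91.668)²) = √(4542.62520 + 8403.02222) = 113.779 mm
I: √((-341.678)² + (-20.168)²) = √(116743.85568 + 406.74822) = 342.273 mm
J: √((-217.918)² + (-152.224)²) = √(47488.25472 + 23172.14618) = 265.820 mm
K: √((49.421)² + (273.683)²) = √(2442.43524 + 74902.38449) = 278.109 mm
L: √((-187.749)² + (-161.789)²) = √(35249.68700 + 26175.68052) = 247.841 mm
M: √((-157.690)² + (-47.762)²) = √(24866.13610 + 2281.20864) = 164.765 mm
N: √((-168.773)² + (-257.182)²) = √(28484.32553 + 66142.58112) = 307.615 mm
Sorted: H (113.779 mm) < M (164.765 mm) < A (237.827 mm) < E (245.679 mm) < …

H, M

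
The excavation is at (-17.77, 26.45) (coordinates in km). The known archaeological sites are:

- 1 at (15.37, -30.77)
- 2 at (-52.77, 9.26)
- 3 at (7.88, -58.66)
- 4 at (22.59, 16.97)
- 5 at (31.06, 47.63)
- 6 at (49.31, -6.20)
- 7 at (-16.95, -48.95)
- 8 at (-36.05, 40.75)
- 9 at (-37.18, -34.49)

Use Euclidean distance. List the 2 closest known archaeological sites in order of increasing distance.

8, 2

Distances from (-17.77, 26.45):
1: √((33.14)² + (-57.22)²) = √(1098.2596 + 3274.1284) = 66.12 km
2: √((-35.00)² + (-17.19)²) = √(1225.0000 + 295.4961) = 38.99 km
3: √((25.65)² + (-85.11)²) = √(657.9225 + 7243.7121) = 88.89 km
4: √((40.36)² + (-9.48)²) = √(1628.9296 + 89.8704) = 41.46 km
5: √((48.83)² + (21.18)²) = √(2384.3689 + 448.5924) = 53.23 km
6: √((67.08)² + (-32.65)²) = √(4499.7264 + 1066.0225) = 74.60 km
7: √((0.82)² + (-75.40)²) = √(0.6724 + 5685.1600) = 75.40 km
8: √((-18.28)² + (14.30)²) = √(334.1584 + 204.4900) = 23.21 km
9: √((-19.41)² + (-60.94)²) = √(376.7481 + 3713.6836) = 63.96 km
Sorted: 8 (23.21 km) < 2 (38.99 km) < 4 (41.46 km) < 5 (53.23 km) < …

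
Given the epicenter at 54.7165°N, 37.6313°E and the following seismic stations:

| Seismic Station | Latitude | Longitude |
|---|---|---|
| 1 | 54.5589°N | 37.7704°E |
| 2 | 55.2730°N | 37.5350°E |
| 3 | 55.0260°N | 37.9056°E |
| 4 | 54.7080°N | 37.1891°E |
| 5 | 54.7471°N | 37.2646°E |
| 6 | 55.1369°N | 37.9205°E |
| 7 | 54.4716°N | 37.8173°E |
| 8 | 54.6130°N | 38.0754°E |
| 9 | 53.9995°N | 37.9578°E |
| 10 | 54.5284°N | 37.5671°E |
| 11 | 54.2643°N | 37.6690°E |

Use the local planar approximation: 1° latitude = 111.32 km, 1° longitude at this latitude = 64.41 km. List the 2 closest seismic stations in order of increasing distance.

1, 10

Distances from 54.7165°N, 37.6313°E:
1: √((-0.1576·111.32)² + (0.1391·64.41)²) = √(307.793059 + 80.271404) = 19.6994 km
2: √((0.5565·111.32)² + (-0.0963·64.41)²) = √(3837.750462 + 38.473276) = 62.2593 km
3: √((0.3095·111.32)² + (0.2743·64.41)²) = √(1187.046419 + 312.146316) = 38.7194 km
4: √((-0.0085·111.32)² + (-0.4422·64.41)²) = √(0.895332 + 811.230134) = 28.4978 km
5: √((0.0306·111.32)² + (-0.3667·64.41)²) = √(11.603506 + 557.864105) = 23.8635 km
6: √((0.4204·111.32)² + (0.2892·64.41)²) = √(2190.139662 + 346.978988) = 50.3698 km
7: √((-0.2449·111.32)² + (0.1860·64.41)²) = √(743.231257 + 143.526630) = 29.7785 km
8: √((-0.1035·111.32)² + (0.4441·64.41)²) = √(132.747727 + 818.216333) = 30.8377 km
9: √((-0.7170·111.32)² + (0.3265·64.41)²) = √(6370.664094 + 442.255222) = 82.5404 km
10: √((-0.1881·111.32)² + (-0.0642·64.41)²) = √(438.453949 + 17.099234) = 21.3437 km
11: √((-0.4522·111.32)² + (0.0377·64.41)²) = √(2534.005256 + 5.896432) = 50.3974 km
Sorted: 1 (19.6994 km) < 10 (21.3437 km) < 5 (23.8635 km) < 4 (28.4978 km) < …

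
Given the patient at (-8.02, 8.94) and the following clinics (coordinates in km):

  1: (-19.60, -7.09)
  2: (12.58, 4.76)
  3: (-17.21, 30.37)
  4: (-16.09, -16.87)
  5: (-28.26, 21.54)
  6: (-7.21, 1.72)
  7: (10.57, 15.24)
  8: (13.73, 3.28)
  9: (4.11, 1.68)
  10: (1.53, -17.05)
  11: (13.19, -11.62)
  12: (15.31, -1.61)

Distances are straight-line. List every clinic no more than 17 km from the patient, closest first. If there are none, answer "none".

Distances from (-8.02, 8.94):
1: 19.78 km
2: 21.02 km
3: 23.32 km
4: 27.04 km
5: 23.84 km
6: 7.27 km
7: 19.63 km
8: 22.47 km
9: 14.14 km
10: 27.69 km
11: 29.54 km
12: 25.60 km
Threshold 17 km: 6 (7.27 km), 9 (14.14 km) are within range.

6, 9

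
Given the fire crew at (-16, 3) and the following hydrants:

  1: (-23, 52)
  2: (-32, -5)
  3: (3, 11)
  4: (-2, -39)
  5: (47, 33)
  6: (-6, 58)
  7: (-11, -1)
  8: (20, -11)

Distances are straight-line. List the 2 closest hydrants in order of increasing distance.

Distances from (-16, 3):
1: √((-7)² + (49)²) = √(49.000 + 2401.000) = 49.5
2: √((-16)² + (-8)²) = √(256.000 + 64.000) = 17.9
3: √((19)² + (8)²) = √(361.000 + 64.000) = 20.6
4: √((14)² + (-42)²) = √(196.000 + 1764.000) = 44.3
5: √((63)² + (30)²) = √(3969.000 + 900.000) = 69.8
6: √((10)² + (55)²) = √(100.000 + 3025.000) = 55.9
7: √((5)² + (-4)²) = √(25.000 + 16.000) = 6.4
8: √((36)² + (-14)²) = √(1296.000 + 196.000) = 38.6
Sorted: 7 (6.4) < 2 (17.9) < 3 (20.6) < 8 (38.6) < …

7, 2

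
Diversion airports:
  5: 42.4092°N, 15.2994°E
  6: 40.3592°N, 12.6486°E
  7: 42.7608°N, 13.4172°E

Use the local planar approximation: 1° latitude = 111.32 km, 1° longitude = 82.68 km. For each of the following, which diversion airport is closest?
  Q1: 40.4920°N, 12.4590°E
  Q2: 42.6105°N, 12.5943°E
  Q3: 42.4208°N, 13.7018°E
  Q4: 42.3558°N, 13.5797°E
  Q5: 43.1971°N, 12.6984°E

Q1 at 40.4920°N, 12.4590°E:
  5: 317.3343 km
  6: 21.5473 km
  7: 264.6968 km
  → nearest: 6 (21.5473 km)
Q2 at 42.6105°N, 12.5943°E:
  5: 224.7775 km
  6: 250.6549 km
  7: 70.0644 km
  → nearest: 7 (70.0644 km)
Q3 at 42.4208°N, 13.7018°E:
  5: 132.0959 km
  6: 245.4622 km
  7: 44.5671 km
  → nearest: 7 (44.5671 km)
Q4 at 42.3558°N, 13.5797°E:
  5: 142.3090 km
  6: 235.2161 km
  7: 47.0440 km
  → nearest: 7 (47.0440 km)
Q5 at 43.1971°N, 12.6984°E:
  5: 232.2492 km
  6: 315.9419 km
  7: 76.7523 km
  → nearest: 7 (76.7523 km)

Q1→6; Q2→7; Q3→7; Q4→7; Q5→7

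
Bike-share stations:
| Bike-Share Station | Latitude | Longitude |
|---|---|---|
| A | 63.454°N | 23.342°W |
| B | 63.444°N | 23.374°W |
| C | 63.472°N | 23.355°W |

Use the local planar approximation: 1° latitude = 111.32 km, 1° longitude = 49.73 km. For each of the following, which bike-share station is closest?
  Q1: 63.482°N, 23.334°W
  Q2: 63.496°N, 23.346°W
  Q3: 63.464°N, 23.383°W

Q1→C; Q2→C; Q3→C

Q1 at 63.482°N, 23.334°W:
  A: √((-0.028·111.32)² + (-0.008·49.73)²) = √(9.71544 + 0.15828) = 3.142 km
  B: √((-0.038·111.32)² + (-0.040·49.73)²) = √(17.89425 + 3.95692) = 4.675 km
  C: √((-0.010·111.32)² + (-0.021·49.73)²) = √(1.23921 + 1.09063) = 1.526 km
  → nearest: C (1.526 km)
Q2 at 63.496°N, 23.346°W:
  A: √((-0.042·111.32)² + (0.004·49.73)²) = √(21.85974 + 0.03957) = 4.680 km
  B: √((-0.052·111.32)² + (-0.028·49.73)²) = √(33.50835 + 1.93889) = 5.954 km
  C: √((-0.024·111.32)² + (-0.009·49.73)²) = √(7.13787 + 0.20032) = 2.709 km
  → nearest: C (2.709 km)
Q3 at 63.464°N, 23.383°W:
  A: √((-0.010·111.32)² + (0.041·49.73)²) = √(1.23921 + 4.15724) = 2.323 km
  B: √((-0.020·111.32)² + (0.009·49.73)²) = √(4.95686 + 0.20032) = 2.271 km
  C: √((0.008·111.32)² + (0.028·49.73)²) = √(0.79310 + 1.93889) = 1.653 km
  → nearest: C (1.653 km)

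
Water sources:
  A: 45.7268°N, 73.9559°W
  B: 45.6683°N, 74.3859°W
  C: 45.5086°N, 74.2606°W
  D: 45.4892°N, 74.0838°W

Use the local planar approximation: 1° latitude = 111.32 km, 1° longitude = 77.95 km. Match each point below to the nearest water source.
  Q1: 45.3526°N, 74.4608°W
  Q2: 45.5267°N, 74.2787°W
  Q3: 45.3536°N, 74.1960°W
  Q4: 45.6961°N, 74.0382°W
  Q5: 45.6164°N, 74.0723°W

Q1 at 45.3526°N, 74.4608°W:
  A: 57.3078 km
  B: 35.6254 km
  C: 23.3476 km
  D: 33.0883 km
  → nearest: C (23.3476 km)
Q2 at 45.5267°N, 74.2787°W:
  A: 33.6054 km
  B: 17.8409 km
  C: 2.4598 km
  D: 15.7555 km
  → nearest: C (2.4598 km)
Q3 at 45.3536°N, 74.1960°W:
  A: 45.5657 km
  B: 38.0314 km
  C: 17.9744 km
  D: 17.4457 km
  → nearest: D (17.4457 km)
Q4 at 45.6961°N, 74.0382°W:
  A: 7.2688 km
  B: 27.2793 km
  C: 27.1330 km
  D: 23.3048 km
  → nearest: A (7.2688 km)
Q5 at 45.6164°N, 74.0723°W:
  A: 15.2762 km
  B: 25.1186 km
  C: 18.9592 km
  D: 14.1883 km
  → nearest: D (14.1883 km)

Q1→C; Q2→C; Q3→D; Q4→A; Q5→D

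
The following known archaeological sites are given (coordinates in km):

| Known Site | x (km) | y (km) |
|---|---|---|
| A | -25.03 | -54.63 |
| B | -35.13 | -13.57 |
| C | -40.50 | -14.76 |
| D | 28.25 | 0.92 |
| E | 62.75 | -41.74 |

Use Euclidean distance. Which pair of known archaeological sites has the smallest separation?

B and C

Pairwise distances:
B–C: √((-5.37)² + (-1.19)²) = √(28.8369 + 1.4161) = 5.50 km
A–B: √((-10.10)² + (41.06)²) = √(102.0100 + 1685.9236) = 42.28 km
A–C: √((-15.47)² + (39.87)²) = √(239.3209 + 1589.6169) = 42.77 km
D–E: √((34.50)² + (-42.66)²) = √(1190.2500 + 1819.8756) = 54.86 km
B–D: √((63.38)² + (14.49)²) = √(4017.0244 + 209.9601) = 65.02 km
C–D: √((68.75)² + (15.68)²) = √(4726.5625 + 245.8624) = 70.52 km
A–D: √((53.28)² + (55.55)²) = √(2838.7584 + 3085.8025) = 76.97 km
A–E: √((87.78)² + (12.89)²) = √(7705.3284 + 166.1521) = 88.72 km
B–E: √((97.88)² + (-28.17)²) = √(9580.4944 + 793.5489) = 101.85 km
C–E: √((103.25)² + (-26.98)²) = √(10660.5625 + 727.9204) = 106.72 km
Closest pair: B–C at 5.50 km.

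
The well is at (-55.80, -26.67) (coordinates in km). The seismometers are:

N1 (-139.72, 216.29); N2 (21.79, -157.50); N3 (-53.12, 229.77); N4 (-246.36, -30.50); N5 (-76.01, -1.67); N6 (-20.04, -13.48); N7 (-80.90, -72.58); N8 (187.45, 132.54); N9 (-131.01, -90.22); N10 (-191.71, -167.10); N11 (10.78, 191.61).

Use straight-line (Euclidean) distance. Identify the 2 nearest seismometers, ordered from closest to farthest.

N5, N6

Distances from (-55.80, -26.67):
N1: 257.04 km
N2: 152.11 km
N3: 256.45 km
N4: 190.60 km
N5: 32.15 km
N6: 38.12 km
N7: 52.32 km
N8: 290.72 km
N9: 98.46 km
N10: 195.43 km
N11: 228.21 km
Sorted: N5 (32.15 km) < N6 (38.12 km) < N7 (52.32 km) < N9 (98.46 km) < …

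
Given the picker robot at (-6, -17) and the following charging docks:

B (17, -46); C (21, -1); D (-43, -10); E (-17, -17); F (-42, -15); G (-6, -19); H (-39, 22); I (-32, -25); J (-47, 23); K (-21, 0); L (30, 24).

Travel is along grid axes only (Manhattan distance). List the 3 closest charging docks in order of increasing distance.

Distances from (-6, -17):
B: |23| + |-29| = 23 + 29 = 52
C: |27| + |16| = 27 + 16 = 43
D: |-37| + |7| = 37 + 7 = 44
E: |-11| + |0| = 11 + 0 = 11
F: |-36| + |2| = 36 + 2 = 38
G: |0| + |-2| = 0 + 2 = 2
H: |-33| + |39| = 33 + 39 = 72
I: |-26| + |-8| = 26 + 8 = 34
J: |-41| + |40| = 41 + 40 = 81
K: |-15| + |17| = 15 + 17 = 32
L: |36| + |41| = 36 + 41 = 77
Sorted: G (2) < E (11) < K (32) < I (34) < F (38) < …

G, E, K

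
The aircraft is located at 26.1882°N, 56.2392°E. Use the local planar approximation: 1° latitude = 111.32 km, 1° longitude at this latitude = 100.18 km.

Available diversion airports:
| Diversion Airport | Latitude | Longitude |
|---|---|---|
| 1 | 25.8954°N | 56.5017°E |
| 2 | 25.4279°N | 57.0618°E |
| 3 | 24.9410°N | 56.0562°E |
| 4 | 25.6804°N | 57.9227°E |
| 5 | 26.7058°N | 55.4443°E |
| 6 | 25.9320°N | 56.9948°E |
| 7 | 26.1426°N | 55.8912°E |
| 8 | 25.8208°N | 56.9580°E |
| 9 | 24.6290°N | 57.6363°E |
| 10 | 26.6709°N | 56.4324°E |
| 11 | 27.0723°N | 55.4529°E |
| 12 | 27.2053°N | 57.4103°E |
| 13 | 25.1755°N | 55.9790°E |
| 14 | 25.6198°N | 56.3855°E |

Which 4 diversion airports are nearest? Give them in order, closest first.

Distances from 26.1882°N, 56.2392°E:
1: 41.8801 km
2: 118.1289 km
3: 140.0435 km
4: 177.8744 km
5: 98.2924 km
6: 80.8906 km
7: 35.2303 km
8: 82.8135 km
9: 222.9704 km
10: 57.1136 km
11: 126.0597 km
12: 163.0452 km
13: 115.7082 km
14: 64.9495 km
Sorted: 7 (35.2303 km) < 1 (41.8801 km) < 10 (57.1136 km) < 14 (64.9495 km) < 6 (80.8906 km) < 8 (82.8135 km) < …

7, 1, 10, 14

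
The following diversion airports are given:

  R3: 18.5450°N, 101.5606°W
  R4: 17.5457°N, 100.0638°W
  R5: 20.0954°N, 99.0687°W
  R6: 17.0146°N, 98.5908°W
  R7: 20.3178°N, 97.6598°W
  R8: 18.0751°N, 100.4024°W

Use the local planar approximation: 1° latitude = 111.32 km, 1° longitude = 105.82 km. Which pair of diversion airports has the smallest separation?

Pairwise distances:
R3–R4: 193.5526 km
R3–R5: 315.1530 km
R3–R6: 357.4716 km
R3–R7: 457.5323 km
R3–R8: 133.2569 km
R4–R5: 302.7364 km
R4–R6: 166.7086 km
R4–R7: 399.9285 km
R4–R8: 68.9704 km
R5–R6: 346.6632 km
R5–R7: 151.1314 km
R5–R8: 265.5150 km
R6–R7: 380.6812 km
R6–R8: 225.1381 km
R7–R8: 382.8284 km
Closest pair: R4–R8 at 68.9704 km.

R4 and R8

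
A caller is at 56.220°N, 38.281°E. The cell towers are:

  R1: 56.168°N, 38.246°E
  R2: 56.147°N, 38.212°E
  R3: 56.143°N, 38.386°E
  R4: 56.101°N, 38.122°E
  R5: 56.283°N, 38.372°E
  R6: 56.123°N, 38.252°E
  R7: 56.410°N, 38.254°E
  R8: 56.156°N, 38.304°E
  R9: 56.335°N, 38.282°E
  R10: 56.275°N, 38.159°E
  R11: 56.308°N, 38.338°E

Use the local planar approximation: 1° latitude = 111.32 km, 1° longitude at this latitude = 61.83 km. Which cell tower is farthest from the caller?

R7

Distances from 56.220°N, 38.281°E:
R1: √((-0.052·111.32)² + (-0.035·61.83)²) = √(33.50835 + 4.68311) = 6.180 km
R2: √((-0.073·111.32)² + (-0.069·61.83)²) = √(66.03773 + 18.20106) = 9.178 km
R3: √((-0.077·111.32)² + (0.105·61.83)²) = √(73.47301 + 42.14801) = 10.753 km
R4: √((-0.119·111.32)² + (-0.159·61.83)²) = √(175.48513 + 96.64797) = 16.496 km
R5: √((0.063·111.32)² + (0.091·61.83)²) = √(49.18441 + 31.65784) = 8.991 km
R6: √((-0.097·111.32)² + (-0.029·61.83)²) = √(116.59767 + 3.21510) = 10.946 km
R7: √((0.190·111.32)² + (-0.027·61.83)²) = √(447.35634 + 2.78693) = 21.217 km
R8: √((-0.064·111.32)² + (0.023·61.83)²) = √(50.75822 + 2.02234) = 7.265 km
R9: √((0.115·111.32)² + (0.001·61.83)²) = √(163.88608 + 0.00382) = 12.802 km
R10: √((0.055·111.32)² + (-0.122·61.83)²) = √(37.48623 + 56.90077) = 9.715 km
R11: √((0.088·111.32)² + (0.057·61.83)²) = √(95.96475 + 12.42076) = 10.411 km
Maximum: R7 at 21.217 km.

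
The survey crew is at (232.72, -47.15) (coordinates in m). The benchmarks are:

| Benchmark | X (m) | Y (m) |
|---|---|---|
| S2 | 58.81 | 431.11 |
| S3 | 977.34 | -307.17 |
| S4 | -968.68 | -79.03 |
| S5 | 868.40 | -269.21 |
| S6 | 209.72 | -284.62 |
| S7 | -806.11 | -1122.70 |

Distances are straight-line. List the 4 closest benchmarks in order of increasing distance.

Distances from (232.72, -47.15):
S2: √((-173.91)² + (478.26)²) = √(30244.6881 + 228732.6276) = 508.90 m
S3: √((744.62)² + (-260.02)²) = √(554458.9444 + 67610.4004) = 788.71 m
S4: √((-1201.40)² + (-31.88)²) = √(1443361.9600 + 1016.3344) = 1201.82 m
S5: √((635.68)² + (-222.06)²) = √(404089.0624 + 49310.6436) = 673.35 m
S6: √((-23.00)² + (-237.47)²) = √(529.0000 + 56392.0009) = 238.58 m
S7: √((-1038.83)² + (-1075.55)²) = √(1079167.7689 + 1156807.8025) = 1495.32 m
Sorted: S6 (238.58 m) < S2 (508.90 m) < S5 (673.35 m) < S3 (788.71 m) < S4 (1201.82 m) < S7 (1495.32 m)

S6, S2, S5, S3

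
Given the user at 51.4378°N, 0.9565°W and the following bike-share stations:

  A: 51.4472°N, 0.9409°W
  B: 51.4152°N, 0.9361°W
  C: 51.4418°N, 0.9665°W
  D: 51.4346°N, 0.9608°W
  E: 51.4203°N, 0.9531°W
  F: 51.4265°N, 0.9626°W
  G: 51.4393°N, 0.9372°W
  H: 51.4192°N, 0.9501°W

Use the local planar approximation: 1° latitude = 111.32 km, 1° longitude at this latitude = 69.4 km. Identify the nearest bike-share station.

D

Distances from 51.4378°N, 0.9565°W:
A: √((0.0094·111.32)² + (0.0156·69.4)²) = √(1.094970 + 1.172109) = 1.5057 km
B: √((-0.0226·111.32)² + (0.0204·69.4)²) = √(6.329411 + 2.004376) = 2.8868 km
C: √((0.0040·111.32)² + (-0.0100·69.4)²) = √(0.198274 + 0.481636) = 0.8246 km
D: √((-0.0032·111.32)² + (-0.0043·69.4)²) = √(0.126896 + 0.089054) = 0.4647 km
E: √((-0.0175·111.32)² + (0.0034·69.4)²) = √(3.795094 + 0.055677) = 1.9623 km
F: √((-0.0113·111.32)² + (-0.0061·69.4)²) = √(1.582353 + 0.179217) = 1.3272 km
G: √((0.0015·111.32)² + (0.0193·69.4)²) = √(0.027882 + 1.794046) = 1.3498 km
H: √((-0.0186·111.32)² + (0.0064·69.4)²) = √(4.287186 + 0.197278) = 2.1177 km
Minimum: D at 0.4647 km.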